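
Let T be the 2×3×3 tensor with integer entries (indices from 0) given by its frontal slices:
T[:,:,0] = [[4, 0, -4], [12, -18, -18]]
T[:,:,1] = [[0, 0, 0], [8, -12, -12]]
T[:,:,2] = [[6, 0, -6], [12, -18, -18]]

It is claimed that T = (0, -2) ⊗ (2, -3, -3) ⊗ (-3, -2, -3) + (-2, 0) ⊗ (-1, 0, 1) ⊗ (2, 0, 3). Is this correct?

Yes

Reconstruct entrywise from the claimed factors. For example, T[1,1,1] = -12 and Σₗ aₗ[1]bₗ[1]cₗ[1] = (-2)·(-3)·(-2) + (0)·(0)·(0) = -12; checking all 18 entries, every one matches. The claim holds.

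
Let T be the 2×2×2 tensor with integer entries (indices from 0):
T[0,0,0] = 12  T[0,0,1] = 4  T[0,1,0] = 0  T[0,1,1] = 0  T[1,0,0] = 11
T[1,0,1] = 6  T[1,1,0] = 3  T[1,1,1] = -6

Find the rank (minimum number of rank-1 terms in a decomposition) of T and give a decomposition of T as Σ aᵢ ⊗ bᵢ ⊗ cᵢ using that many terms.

Lower bound: the mode-2 unfolding of T (rows indexed by j, columns by (i,k) = (0,0), (0,1), (1,0), (1,1)) is [[12, 4, 11, 6], [0, 0, 3, -6]].
There the 2×2 minor on rows j ∈ {0, 1}, columns (i,k) ∈ {(0,0), (1,0)} is det [[12, 11], [0, 3]] = 36 ≠ 0, so this unfolding has rank ≥ 2; CP rank is at least every unfolding rank, so rank(T) ≥ 2. (This is only a lower bound: in general the CP rank may exceed every unfolding rank, so we still need to exhibit 2 rank-1 terms summing to T.)
Upper bound — finding two terms. Write S_k = T[:,:,k] for the frontal slices: S₀ = [[12, 0], [11, 3]], S₁ = [[4, 0], [6, -6]].
If T = a₁ ⊗ b₁ ⊗ c₁ + a₂ ⊗ b₂ ⊗ c₂ then each S_k = c₁[k]·a₁b₁ᵀ + c₂[k]·a₂b₂ᵀ. S₀ and S₁ are linearly independent, so a₁b₁ᵀ and a₂b₂ᵀ must span the same plane of matrices: they are the rank-1 matrices of the form x·S₀ + y·S₁.
det(x·S₀ + y·S₁) is 36·x² − 60·xy − 24·y² = 12·(x − 2·y)(3·x + y), vanishing at (x:y) = (2:1) and (1:-3).
M₁ = 2·S₀ + S₁ = [[28, 0], [28, 0]] = 28·(1, 1)(1, 0)ᵀ and M₂ = S₀ − 3·S₁ = [[0, 0], [-7, 21]] = (-7)·(0, 1)(1, -3)ᵀ, so take a₁ = (1, 1), b₁ = (1, 0), a₂ = (0, 1), b₂ = (1, -3).
Each slice is an integer combination of E₁ = a₁b₁ᵀ and E₂ = a₂b₂ᵀ: S₀ = 12·E₁ − E₂, S₁ = 4·E₁ + 2·E₂; reading off coefficients, c₁ = (12, 4) and c₂ = (-1, 2).
Hence T = (1, 1) ⊗ (1, 0) ⊗ (12, 4) + (0, 1) ⊗ (1, -3) ⊗ (-1, 2), so rank(T) ≤ 2.
These bounds meet, so rank(T) = 2.

rank(T) = 2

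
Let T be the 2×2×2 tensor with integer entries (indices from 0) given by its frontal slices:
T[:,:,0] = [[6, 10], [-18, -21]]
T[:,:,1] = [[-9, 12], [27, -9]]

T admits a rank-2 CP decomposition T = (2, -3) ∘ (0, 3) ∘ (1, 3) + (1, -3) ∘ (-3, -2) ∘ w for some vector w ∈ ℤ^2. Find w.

Subtract the known terms from T to get the rank-1 residual R = (1, -3) ∘ (-3, -2) ∘ w, so R[i,j,k] = a[i]·b[j]·w[k]. Pick indices with nonzero a[0]·b[0] = (1)·(-3) = -3. Only the fibre through (0,0,·) is needed: R[0,0,:] = T[0,0,:] − Σₗ aₗ[0]bₗ[0]cₗ = [6, -9] − (2)·(0)·(1, 3) = [6, -9]. Then w[k] = R[0,0,k] / -3 for each k, giving w = [6, -9] / -3 = (-2, 3).

w = (-2, 3)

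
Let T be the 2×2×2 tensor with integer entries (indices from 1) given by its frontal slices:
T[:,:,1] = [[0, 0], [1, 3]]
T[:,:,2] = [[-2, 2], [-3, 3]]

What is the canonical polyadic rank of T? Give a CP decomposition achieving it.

rank(T) = 2

Lower bound: in the mode-3 unfolding of T (rows indexed by k, columns by (i,j)) the 2×2 minor on rows k ∈ {1, 2}, columns (i,j) ∈ {(1,1), (2,1)} is det [[0, 1], [-2, -3]] = 2 ≠ 0, so that unfolding has rank ≥ 2 and hence rank(T) ≥ 2 (CP rank is at least every unfolding rank, though it can be larger).
Upper bound: with S_k = T[:,:,k], the two rank-1 terms a₁b₁ᵀ, a₂b₂ᵀ are the rank-1 members of the pencil x·S₁ + y·S₂.
det(x·S₁ + y·S₂) is −8·xy = (-8)·(y)(x), vanishing at (x:y) = (1:0) and (0:1).
M₁ = S₁ = [[0, 0], [1, 3]] = (0, 1)(1, 3)ᵀ and M₂ = S₂ = [[-2, 2], [-3, 3]] = −(2, 3)(1, -1)ᵀ, so take a₁ = (0, 1), b₁ = (1, 3), a₂ = (2, 3), b₂ = (1, -1).
Each slice is an integer combination of E₁ = a₁b₁ᵀ and E₂ = a₂b₂ᵀ: S₁ = E₁, S₂ = −E₂; reading off coefficients, c₁ = (1, 0) and c₂ = (0, -1).
Hence T = (0, 1) ⊗ (1, 3) ⊗ (1, 0) + (2, 3) ⊗ (1, -1) ⊗ (0, -1), so rank(T) ≤ 2.
These bounds meet, so rank(T) = 2.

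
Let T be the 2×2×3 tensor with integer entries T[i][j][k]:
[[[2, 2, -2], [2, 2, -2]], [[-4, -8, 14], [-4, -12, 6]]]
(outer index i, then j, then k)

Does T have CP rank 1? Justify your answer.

No

The mode-3 unfolding of T (rows indexed by k, columns by (i,j) = (0,0), (0,1), (1,0), (1,1)) is [[2, 2, -4, -4], [2, 2, -8, -12], [-2, -2, 14, 6]].
There the 3×3 minor on rows k ∈ {0, 1, 2}, columns (i,j) ∈ {(0,0), (1,0), (1,1)} is det [[2, -4, -4], [2, -8, -12], [-2, 14, 6]] = 144 ≠ 0, so this unfolding has rank ≥ 3; CP rank is at least every unfolding rank, so rank(T) ≥ 3.
In particular rank(T) ≥ 3 > 1, so T is not rank-1.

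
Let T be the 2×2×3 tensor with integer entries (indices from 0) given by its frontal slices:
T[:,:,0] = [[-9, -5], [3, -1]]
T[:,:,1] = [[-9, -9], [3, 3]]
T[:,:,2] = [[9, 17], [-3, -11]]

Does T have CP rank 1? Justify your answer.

The mode-2 unfolding of T (rows indexed by j, columns by (i,k) = (0,0), (0,1), (0,2), (1,0), (1,1), (1,2)) is [[-9, -9, 9, 3, 3, -3], [-5, -9, 17, -1, 3, -11]].
There the 2×2 minor on rows j ∈ {0, 1}, columns (i,k) ∈ {(0,0), (0,1)} is det [[-9, -9], [-5, -9]] = 36 ≠ 0, so this unfolding has rank ≥ 2; CP rank is at least every unfolding rank, so rank(T) ≥ 2.
In particular rank(T) ≥ 2 > 1, so T is not rank-1.

No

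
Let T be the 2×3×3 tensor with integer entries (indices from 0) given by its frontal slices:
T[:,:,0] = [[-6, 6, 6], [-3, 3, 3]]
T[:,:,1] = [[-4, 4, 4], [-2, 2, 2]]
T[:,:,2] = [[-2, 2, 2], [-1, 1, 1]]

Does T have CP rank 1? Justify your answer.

Yes

The mode-1 fibre T[:,0,0] = [-6, -3] gives a = [2, 1] (primitive direction); the mode-2 fibre T[0,:,0] = [-6, 6, 6] gives b = [1, -1, -1]; then c[k] = T[0,0,k] / (a[0]·b[0]) = [-6, -4, -2] / 2 = [-3, -2, -1].
Expanding [2, 1] ∘ [1, -1, -1] ∘ [-3, -2, -1] reproduces all 18 entries of T, so T = [2, 1] ∘ [1, -1, -1] ∘ [-3, -2, -1] and rank(T) ≤ 1.
Equivalently every frontal slice T[:,:,k] is c[k] times the rank-1 matrix [2, 1] ∘ [1, -1, -1]. So T has rank 1 (it is nonzero).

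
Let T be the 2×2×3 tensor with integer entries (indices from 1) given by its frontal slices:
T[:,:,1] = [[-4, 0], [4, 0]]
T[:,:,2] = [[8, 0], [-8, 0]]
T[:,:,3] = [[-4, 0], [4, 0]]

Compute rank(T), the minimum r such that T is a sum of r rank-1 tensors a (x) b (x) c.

Lower bound: T ≠ 0 (e.g. T[1,1,1] = -4), so rank(T) ≥ 1.
Upper bound: if T = a (x) b (x) c then every fibre of T is a multiple of the corresponding factor, so read the factors off the fibres through the nonzero entry T[1,1,1] = -4.
The mode-1 fibre T[:,1,1] = [-4, 4] gives a = [1, -1] (primitive direction); the mode-2 fibre T[1,:,1] = [-4, 0] gives b = [1, 0]; then c[k] = T[1,1,k] / (a[1]·b[1]) = [-4, 8, -4] / 1 = [-4, 8, -4].
Expanding [1, -1] (x) [1, 0] (x) [-4, 8, -4] reproduces all 12 entries of T, so T = [1, -1] (x) [1, 0] (x) [-4, 8, -4] and rank(T) ≤ 1.
These bounds meet, so rank(T) = 1.

1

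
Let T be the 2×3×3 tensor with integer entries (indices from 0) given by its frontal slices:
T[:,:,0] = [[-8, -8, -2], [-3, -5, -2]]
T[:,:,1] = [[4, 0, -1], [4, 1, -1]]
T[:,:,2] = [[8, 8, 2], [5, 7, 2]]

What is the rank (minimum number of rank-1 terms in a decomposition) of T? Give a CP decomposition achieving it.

rank(T) = 3

Lower bound: the mode-2 unfolding of T (rows indexed by j, columns by (i,k) = (0,0), (0,1), (0,2), (1,0), (1,1), (1,2)) is [[-8, 4, 8, -3, 4, 5], [-8, 0, 8, -5, 1, 7], [-2, -1, 2, -2, -1, 2]].
There the 3×3 minor on rows j ∈ {0, 1, 2}, columns (i,k) ∈ {(0,0), (0,1), (1,0)} is det [[-8, 4, -3], [-8, 0, -5], [-2, -1, -2]] = -8 ≠ 0, so this unfolding has rank ≥ 3; CP rank is at least every unfolding rank, so rank(T) ≥ 3. (Flattening ranks never certify an upper bound on CP rank; for that we must actually write T with 3 rank-1 terms.)
Upper bound: T is a sum of 3 rank-1 terms, T = [0, 1] ⊗ [1, 1, 0] ⊗ [1, 2, 1] + [1, 1] ⊗ [0, 2, 1] ⊗ [-2, -1, 2] + [2, 1] ⊗ [2, 1, 0] ⊗ [-2, 1, 2] (written with every a and b primitive with positive leading entry and the scale carried by c; CP decompositions are not unique, and this one is verified by expanding entrywise), so rank(T) ≤ 3.
These bounds meet, so rank(T) = 3.
Check entry T[1,2,0] = -2: (1)·(0)·(1) + (1)·(1)·(-2) + (1)·(0)·(-2) = -2.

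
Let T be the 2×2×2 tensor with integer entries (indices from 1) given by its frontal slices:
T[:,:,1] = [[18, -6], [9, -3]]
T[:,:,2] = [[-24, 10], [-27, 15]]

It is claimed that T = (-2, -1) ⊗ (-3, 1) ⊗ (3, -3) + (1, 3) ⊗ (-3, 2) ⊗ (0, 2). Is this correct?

Reconstruct entrywise from the claimed factors. For example, T[2,2,1] = -3 and Σₗ aₗ[2]bₗ[2]cₗ[1] = (-1)·(1)·(3) + (3)·(2)·(0) = -3; checking all 8 entries, every one matches. The claim holds.

Yes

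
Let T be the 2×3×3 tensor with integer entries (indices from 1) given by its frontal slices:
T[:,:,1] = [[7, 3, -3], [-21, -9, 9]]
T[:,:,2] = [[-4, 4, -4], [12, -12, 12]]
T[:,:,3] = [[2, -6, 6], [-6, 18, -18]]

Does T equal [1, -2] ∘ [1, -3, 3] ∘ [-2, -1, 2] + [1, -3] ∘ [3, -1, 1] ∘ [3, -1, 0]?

No

Reconstruct entry (2,1,1) from the claimed factors: Σₗ aₗ[2]bₗ[1]cₗ[1] = (-2)·(1)·(-2) + (-3)·(3)·(3) = -23, but T[2,1,1] = -21. The claim is false.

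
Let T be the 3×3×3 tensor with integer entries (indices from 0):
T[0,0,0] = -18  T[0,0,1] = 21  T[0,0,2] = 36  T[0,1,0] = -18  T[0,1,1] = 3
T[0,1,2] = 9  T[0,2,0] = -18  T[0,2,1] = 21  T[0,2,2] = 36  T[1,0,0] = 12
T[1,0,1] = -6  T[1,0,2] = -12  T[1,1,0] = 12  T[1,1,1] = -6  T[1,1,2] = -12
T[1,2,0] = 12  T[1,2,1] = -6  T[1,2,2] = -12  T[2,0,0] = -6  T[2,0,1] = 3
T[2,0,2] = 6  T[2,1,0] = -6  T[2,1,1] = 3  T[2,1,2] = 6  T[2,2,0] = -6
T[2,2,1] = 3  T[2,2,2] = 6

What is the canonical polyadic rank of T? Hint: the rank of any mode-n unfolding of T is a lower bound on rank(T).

2

Lower bound: in the mode-1 unfolding of T (rows indexed by i, columns by (j,k)) the 2×2 minor on rows i ∈ {0, 1}, columns (j,k) ∈ {(0,0), (0,1)} is det [[-18, 21], [12, -6]] = -144 ≠ 0, so that unfolding has rank ≥ 2 and hence rank(T) ≥ 2 (CP rank is at least every unfolding rank, though it can be larger).
Upper bound: with S_k = T[:,:,k], the two rank-1 terms a₁b₁ᵀ, a₂b₂ᵀ are the rank-1 members of the pencil x·S₀ + y·S₁.
The 2×2 minor of x·S₀ + y·S₁ on rows {0,1}, columns {0,1} is 216·xy − 108·y² = 108·(2·x − y)(y), vanishing at (x:y) = (1:2) and (1:0).
M₁ = S₀ + 2·S₁ = [[24, -12, 24], [0, 0, 0], [0, 0, 0]] = 12·[1, 0, 0][2, -1, 2]ᵀ and M₂ = S₀ = [[-18, -18, -18], [12, 12, 12], [-6, -6, -6]] = (-6)·[3, -2, 1][1, 1, 1]ᵀ, so take a₁ = [1, 0, 0], b₁ = [2, -1, 2], a₂ = [3, -2, 1], b₂ = [1, 1, 1].
Each slice is an integer combination of E₁ = a₁b₁ᵀ and E₂ = a₂b₂ᵀ: S₀ = −6·E₂, S₁ = 6·E₁ + 3·E₂, S₂ = 9·E₁ + 6·E₂; reading off coefficients, c₁ = [0, 6, 9] and c₂ = [-6, 3, 6].
Hence T = [1, 0, 0] (x) [2, -1, 2] (x) [0, 6, 9] + [3, -2, 1] (x) [1, 1, 1] (x) [-6, 3, 6], so rank(T) ≤ 2.
These bounds meet, so rank(T) = 2.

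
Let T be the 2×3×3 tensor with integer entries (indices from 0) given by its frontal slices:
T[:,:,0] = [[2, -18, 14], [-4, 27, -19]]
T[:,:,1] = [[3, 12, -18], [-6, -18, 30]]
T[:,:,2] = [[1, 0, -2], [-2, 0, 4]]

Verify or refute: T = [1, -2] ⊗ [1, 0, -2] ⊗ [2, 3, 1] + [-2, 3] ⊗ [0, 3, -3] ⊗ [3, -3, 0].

No

Reconstruct entry (0,1,1) from the claimed factors: Σₗ aₗ[0]bₗ[1]cₗ[1] = (1)·(0)·(3) + (-2)·(3)·(-3) = 18, but T[0,1,1] = 12. The claim is false.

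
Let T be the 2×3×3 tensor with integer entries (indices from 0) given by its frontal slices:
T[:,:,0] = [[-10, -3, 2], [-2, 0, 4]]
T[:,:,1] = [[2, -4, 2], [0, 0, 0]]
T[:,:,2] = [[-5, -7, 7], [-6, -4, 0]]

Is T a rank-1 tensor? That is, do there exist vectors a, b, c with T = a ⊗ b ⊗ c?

No

The mode-2 unfolding of T (rows indexed by j, columns by (i,k) = (0,0), (0,1), (0,2), (1,0), (1,1), (1,2)) is [[-10, 2, -5, -2, 0, -6], [-3, -4, -7, 0, 0, -4], [2, 2, 7, 4, 0, 0]].
There the 3×3 minor on rows j ∈ {0, 1, 2}, columns (i,k) ∈ {(0,0), (0,1), (0,2)} is det [[-10, 2, -5], [-3, -4, -7], [2, 2, 7]] = 144 ≠ 0, so this unfolding has rank ≥ 3; CP rank is at least every unfolding rank, so rank(T) ≥ 3.
In particular rank(T) ≥ 3 > 1, so T is not rank-1.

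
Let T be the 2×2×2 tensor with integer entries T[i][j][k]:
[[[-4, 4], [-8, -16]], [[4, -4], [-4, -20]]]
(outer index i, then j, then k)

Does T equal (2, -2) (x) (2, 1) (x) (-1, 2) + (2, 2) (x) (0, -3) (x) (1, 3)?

No

Reconstruct entry (0,0,1) from the claimed factors: Σₗ aₗ[0]bₗ[0]cₗ[1] = (2)·(2)·(2) + (2)·(0)·(3) = 8, but T[0,0,1] = 4. The claim is false.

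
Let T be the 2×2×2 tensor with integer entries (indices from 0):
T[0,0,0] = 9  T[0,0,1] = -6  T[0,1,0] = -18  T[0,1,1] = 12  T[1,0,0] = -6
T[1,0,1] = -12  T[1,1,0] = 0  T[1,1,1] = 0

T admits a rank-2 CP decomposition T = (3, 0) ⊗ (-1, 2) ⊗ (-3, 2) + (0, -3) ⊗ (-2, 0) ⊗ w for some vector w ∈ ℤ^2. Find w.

Subtract the known terms from T to get the rank-1 residual R = (0, -3) ⊗ (-2, 0) ⊗ w, so R[i,j,k] = a[i]·b[j]·w[k]. Pick indices with nonzero a[1]·b[0] = (-3)·(-2) = 6. Only the fibre through (1,0,·) is needed: R[1,0,:] = T[1,0,:] − Σₗ aₗ[1]bₗ[0]cₗ = [-6, -12] − (0)·(-1)·(-3, 2) = [-6, -12]. Then w[k] = R[1,0,k] / 6 for each k, giving w = [-6, -12] / 6 = (-1, -2).

w = (-1, -2)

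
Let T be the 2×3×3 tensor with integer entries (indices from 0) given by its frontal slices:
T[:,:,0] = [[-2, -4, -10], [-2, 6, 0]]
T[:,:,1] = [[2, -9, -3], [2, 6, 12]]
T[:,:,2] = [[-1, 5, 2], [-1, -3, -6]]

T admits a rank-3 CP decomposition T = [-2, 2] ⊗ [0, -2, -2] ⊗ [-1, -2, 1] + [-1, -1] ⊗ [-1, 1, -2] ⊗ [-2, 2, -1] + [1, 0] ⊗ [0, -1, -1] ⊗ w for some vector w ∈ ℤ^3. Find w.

Subtract the known terms from T to get the rank-1 residual R = [1, 0] ⊗ [0, -1, -1] ⊗ w, so R[i,j,k] = a[i]·b[j]·w[k]. Pick indices with nonzero a[0]·b[1] = (1)·(-1) = -1. Only the fibre through (0,1,·) is needed: R[0,1,:] = T[0,1,:] − Σₗ aₗ[0]bₗ[1]cₗ = [-4, -9, 5] − (-2)·(-2)·[-1, -2, 1] − (-1)·(1)·[-2, 2, -1] = [-2, 1, 0]. Then w[k] = R[0,1,k] / -1 for each k, giving w = [-2, 1, 0] / -1 = [2, -1, 0].

w = [2, -1, 0]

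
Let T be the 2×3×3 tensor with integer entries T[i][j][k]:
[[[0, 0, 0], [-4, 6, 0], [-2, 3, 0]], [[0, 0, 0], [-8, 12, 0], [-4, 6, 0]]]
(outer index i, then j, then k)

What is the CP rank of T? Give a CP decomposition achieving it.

rank(T) = 1

Lower bound: T ≠ 0 (e.g. T[0,1,0] = -4), so rank(T) ≥ 1.
Upper bound: if T = a ⊗ b ⊗ c then every fibre of T is a multiple of the corresponding factor, so read the factors off the fibres through the nonzero entry T[0,1,0] = -4.
The mode-1 fibre T[:,1,0] = [-4, -8] gives a = [1, 2] (primitive direction); the mode-2 fibre T[0,:,0] = [0, -4, -2] gives b = [0, 2, 1]; then c[k] = T[0,1,k] / (a[0]·b[1]) = [-4, 6, 0] / 2 = [-2, 3, 0].
Expanding [1, 2] ⊗ [0, 2, 1] ⊗ [-2, 3, 0] reproduces all 18 entries of T, so T = [1, 2] ⊗ [0, 2, 1] ⊗ [-2, 3, 0] and rank(T) ≤ 1.
These bounds meet, so rank(T) = 1.
Check entry T[0,2,2] = 0: (1)·(1)·(0) = 0.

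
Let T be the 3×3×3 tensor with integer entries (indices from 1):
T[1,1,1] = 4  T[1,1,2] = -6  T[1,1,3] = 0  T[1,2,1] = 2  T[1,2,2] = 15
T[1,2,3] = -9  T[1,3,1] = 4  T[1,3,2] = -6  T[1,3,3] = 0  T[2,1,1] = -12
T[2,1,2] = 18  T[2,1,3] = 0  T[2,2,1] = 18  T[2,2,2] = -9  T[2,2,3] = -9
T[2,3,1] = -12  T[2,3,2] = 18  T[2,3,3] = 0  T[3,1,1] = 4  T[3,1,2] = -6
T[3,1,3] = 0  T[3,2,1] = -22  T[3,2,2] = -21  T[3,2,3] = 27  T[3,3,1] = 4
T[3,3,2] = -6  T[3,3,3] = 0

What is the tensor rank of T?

Lower bound: in the mode-1 unfolding of T (rows indexed by i, columns by (j,k)) the 2×2 minor on rows i ∈ {1, 2}, columns (j,k) ∈ {(1,1), (2,1)} is det [[4, 2], [-12, 18]] = 96 ≠ 0, so that unfolding has rank ≥ 2 and hence rank(T) ≥ 2 (CP rank is at least every unfolding rank, though it can be larger).
Upper bound: with S_k = T[:,:,k], the two rank-1 terms a₁b₁ᵀ, a₂b₂ᵀ are the rank-1 members of the pencil x·S₁ + y·S₂.
The 2×2 minor of x·S₁ + y·S₂ on rows {1,2}, columns {1,2} is 96·x² − 216·y² = 24·(2·x − 3·y)(2·x + 3·y), vanishing at (x:y) = (3:2) and (3:-2).
M₁ = 3·S₁ + 2·S₂ = [[0, 36, 0], [0, 36, 0], [0, -108, 0]] = 36·(1, 1, -3)(0, 1, 0)ᵀ and M₂ = 3·S₁ − 2·S₂ = [[24, -24, 24], [-72, 72, -72], [24, -24, 24]] = 24·(1, -3, 1)(1, -1, 1)ᵀ, so take a₁ = (1, 1, -3), b₁ = (0, 1, 0), a₂ = (1, -3, 1), b₂ = (1, -1, 1).
Each slice is an integer combination of E₁ = a₁b₁ᵀ and E₂ = a₂b₂ᵀ: S₁ = 6·E₁ + 4·E₂, S₂ = 9·E₁ − 6·E₂, S₃ = −9·E₁; reading off coefficients, c₁ = (6, 9, -9) and c₂ = (4, -6, 0).
Hence T = (1, 1, -3) ⊗ (0, 1, 0) ⊗ (6, 9, -9) + (1, -3, 1) ⊗ (1, -1, 1) ⊗ (4, -6, 0), so rank(T) ≤ 2.
These bounds meet, so rank(T) = 2.

2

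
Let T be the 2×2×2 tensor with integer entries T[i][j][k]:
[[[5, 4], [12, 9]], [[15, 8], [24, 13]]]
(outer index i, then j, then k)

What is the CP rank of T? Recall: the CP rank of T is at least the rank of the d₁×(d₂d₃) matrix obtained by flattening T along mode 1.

Lower bound: the mode-2 unfolding of T (rows indexed by j, columns by (i,k) = (0,0), (0,1), (1,0), (1,1)) is [[5, 4, 15, 8], [12, 9, 24, 13]].
There the 2×2 minor on rows j ∈ {0, 1}, columns (i,k) ∈ {(0,0), (0,1)} is det [[5, 4], [12, 9]] = -3 ≠ 0, so this unfolding has rank ≥ 2; CP rank is at least every unfolding rank, so rank(T) ≥ 2. (Unfolding ranks only ever bound the CP rank from below — rank(T) can be strictly larger than all of them — so the matching upper bound has to come from an explicit 2-term decomposition.)
Upper bound — finding two terms. Write S_k = T[:,:,k] for the frontal slices: S₀ = [[5, 12], [15, 24]], S₁ = [[4, 9], [8, 13]].
If T = a₁ ⊗ b₁ ⊗ c₁ + a₂ ⊗ b₂ ⊗ c₂ then each S_k = c₁[k]·a₁b₁ᵀ + c₂[k]·a₂b₂ᵀ. S₀ and S₁ are linearly independent, so a₁b₁ᵀ and a₂b₂ᵀ must span the same plane of matrices: they are the rank-1 matrices of the form x·S₀ + y·S₁.
det(x·S₀ + y·S₁) is −60·x² − 70·xy − 20·y² = (-10)·(3·x + 2·y)(2·x + y), vanishing at (x:y) = (2:-3) and (1:-2).
M₁ = 2·S₀ − 3·S₁ = [[-2, -3], [6, 9]] = −[1, -3][2, 3]ᵀ and M₂ = S₀ − 2·S₁ = [[-3, -6], [-1, -2]] = −[3, 1][1, 2]ᵀ, so take a₁ = [1, -3], b₁ = [2, 3], a₂ = [3, 1], b₂ = [1, 2].
Each slice is an integer combination of E₁ = a₁b₁ᵀ and E₂ = a₂b₂ᵀ: S₀ = −2·E₁ + 3·E₂, S₁ = −E₁ + 2·E₂; reading off coefficients, c₁ = [-2, -1] and c₂ = [3, 2].
Hence T = [1, -3] ⊗ [2, 3] ⊗ [-2, -1] + [3, 1] ⊗ [1, 2] ⊗ [3, 2], so rank(T) ≤ 2.
These bounds meet, so rank(T) = 2.

2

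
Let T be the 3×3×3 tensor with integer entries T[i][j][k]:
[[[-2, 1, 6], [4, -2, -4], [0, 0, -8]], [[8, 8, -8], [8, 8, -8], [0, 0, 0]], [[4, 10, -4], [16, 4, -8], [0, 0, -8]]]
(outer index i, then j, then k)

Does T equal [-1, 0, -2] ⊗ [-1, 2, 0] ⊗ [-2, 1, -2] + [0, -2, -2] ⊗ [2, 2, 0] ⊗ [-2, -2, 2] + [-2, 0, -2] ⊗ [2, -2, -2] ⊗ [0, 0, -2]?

Yes

Reconstruct entrywise from the claimed factors. For example, T[1,2,2] = 0 and Σₗ aₗ[1]bₗ[2]cₗ[2] = (0)·(0)·(-2) + (-2)·(0)·(2) + (0)·(-2)·(-2) = 0; checking all 27 entries, every one matches. The claim holds.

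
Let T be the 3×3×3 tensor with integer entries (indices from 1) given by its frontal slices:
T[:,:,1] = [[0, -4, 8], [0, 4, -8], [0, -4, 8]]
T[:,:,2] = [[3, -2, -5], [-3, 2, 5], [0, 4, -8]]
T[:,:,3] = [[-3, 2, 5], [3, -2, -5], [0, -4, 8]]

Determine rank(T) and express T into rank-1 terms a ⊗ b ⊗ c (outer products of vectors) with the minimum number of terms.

Lower bound: the mode-2 unfolding of T (rows indexed by j, columns by (i,k) = (1,1), (1,2), (1,3), (2,1), (2,2), (2,3), (3,1), (3,2), (3,3)) is [[0, 3, -3, 0, -3, 3, 0, 0, 0], [-4, -2, 2, 4, 2, -2, -4, 4, -4], [8, -5, 5, -8, 5, -5, 8, -8, 8]].
There the 2×2 minor on rows j ∈ {1, 2}, columns (i,k) ∈ {(1,1), (1,2)} is det [[0, 3], [-4, -2]] = 12 ≠ 0, so this unfolding has rank ≥ 2; CP rank is at least every unfolding rank, so rank(T) ≥ 2. (Unfolding ranks only ever bound the CP rank from below — rank(T) can be strictly larger than all of them — so the matching upper bound has to come from an explicit 2-term decomposition.)
Upper bound — finding two terms. Write S_k = T[:,:,k] for the frontal slices: S₁ = [[0, -4, 8], [0, 4, -8], [0, -4, 8]], S₂ = [[3, -2, -5], [-3, 2, 5], [0, 4, -8]], S₃ = [[-3, 2, 5], [3, -2, -5], [0, -4, 8]].
If T = a₁ ⊗ b₁ ⊗ c₁ + a₂ ⊗ b₂ ⊗ c₂ then each S_k = c₁[k]·a₁b₁ᵀ + c₂[k]·a₂b₂ᵀ. S₁ and S₂ are linearly independent, so a₁b₁ᵀ and a₂b₂ᵀ must span the same plane of matrices: they are the rank-1 matrices of the form x·S₁ + y·S₂.
The 2×2 minor of x·S₁ + y·S₂ on rows {1,3}, columns {1,2} is −12·xy + 12·y² = (-12)·(x − y)(y), vanishing at (x:y) = (1:1) and (1:0).
M₁ = S₁ + S₂ = [[3, -6, 3], [-3, 6, -3], [0, 0, 0]] = 3·[1, -1, 0][1, -2, 1]ᵀ and M₂ = S₁ = [[0, -4, 8], [0, 4, -8], [0, -4, 8]] = (-4)·[1, -1, 1][0, 1, -2]ᵀ, so take a₁ = [1, -1, 0], b₁ = [1, -2, 1], a₂ = [1, -1, 1], b₂ = [0, 1, -2].
Each slice is an integer combination of E₁ = a₁b₁ᵀ and E₂ = a₂b₂ᵀ: S₁ = −4·E₂, S₂ = 3·E₁ + 4·E₂, S₃ = −3·E₁ − 4·E₂; reading off coefficients, c₁ = [0, 3, -3] and c₂ = [-4, 4, -4].
Hence T = [1, -1, 0] ⊗ [1, -2, 1] ⊗ [0, 3, -3] + [1, -1, 1] ⊗ [0, 1, -2] ⊗ [-4, 4, -4], so rank(T) ≤ 2.
These bounds meet, so rank(T) = 2.

rank(T) = 2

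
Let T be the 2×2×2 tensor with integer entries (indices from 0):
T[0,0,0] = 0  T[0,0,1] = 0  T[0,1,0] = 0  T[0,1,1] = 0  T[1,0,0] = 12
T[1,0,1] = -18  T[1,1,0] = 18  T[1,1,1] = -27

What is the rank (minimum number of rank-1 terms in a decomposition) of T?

Lower bound: T ≠ 0 (e.g. T[1,0,0] = 12), so rank(T) ≥ 1.
Upper bound: the mode-1 fibre T[:,0,0] = [0, 12] gives a = (0, 1) (primitive direction); the mode-2 fibre T[1,:,0] = [12, 18] gives b = (2, 3); then c[k] = T[1,0,k] / (a[1]·b[0]) = [12, -18] / 2 = (6, -9).
Expanding (0, 1) (x) (2, 3) (x) (6, -9) reproduces all 8 entries of T, so T = (0, 1) (x) (2, 3) (x) (6, -9) and rank(T) ≤ 1.
These bounds meet, so rank(T) = 1.

1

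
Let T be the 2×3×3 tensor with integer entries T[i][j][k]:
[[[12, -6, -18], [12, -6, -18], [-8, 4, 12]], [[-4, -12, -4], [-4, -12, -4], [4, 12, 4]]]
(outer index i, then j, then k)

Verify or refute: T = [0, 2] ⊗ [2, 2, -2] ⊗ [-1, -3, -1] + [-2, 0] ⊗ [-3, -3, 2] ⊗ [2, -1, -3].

Yes

Reconstruct entrywise from the claimed factors. For example, T[0,0,2] = -18 and Σₗ aₗ[0]bₗ[0]cₗ[2] = (0)·(2)·(-1) + (-2)·(-3)·(-3) = -18; checking all 18 entries, every one matches. The claim holds.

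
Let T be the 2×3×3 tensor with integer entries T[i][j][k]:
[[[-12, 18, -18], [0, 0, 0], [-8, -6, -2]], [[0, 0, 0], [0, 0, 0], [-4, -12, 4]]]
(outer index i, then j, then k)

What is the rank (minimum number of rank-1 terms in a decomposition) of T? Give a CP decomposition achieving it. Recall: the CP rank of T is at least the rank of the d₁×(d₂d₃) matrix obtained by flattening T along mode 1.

Lower bound: the mode-3 unfolding of T (rows indexed by k, columns by (i,j) = (0,0), (0,1), (0,2), (1,0), (1,1), (1,2)) is [[-12, 0, -8, 0, 0, -4], [18, 0, -6, 0, 0, -12], [-18, 0, -2, 0, 0, 4]].
There the 2×2 minor on rows k ∈ {0, 1}, columns (i,j) ∈ {(0,0), (0,2)} is det [[-12, -8], [18, -6]] = 216 ≠ 0, so this unfolding has rank ≥ 2; CP rank is at least every unfolding rank, so rank(T) ≥ 2. (Unfolding ranks only ever bound the CP rank from below — rank(T) can be strictly larger than all of them — so the matching upper bound has to come from an explicit 2-term decomposition.)
Upper bound — finding two terms. Write S_k = T[:,:,k] for the frontal slices: S₀ = [[-12, 0, -8], [0, 0, -4]], S₁ = [[18, 0, -6], [0, 0, -12]], S₂ = [[-18, 0, -2], [0, 0, 4]].
If T = a₁ ⊗ b₁ ⊗ c₁ + a₂ ⊗ b₂ ⊗ c₂ then each S_k = c₁[k]·a₁b₁ᵀ + c₂[k]·a₂b₂ᵀ. S₀ and S₁ are linearly independent, so a₁b₁ᵀ and a₂b₂ᵀ must span the same plane of matrices: they are the rank-1 matrices of the form x·S₀ + y·S₁.
The 2×2 minor of x·S₀ + y·S₁ on rows {0,1}, columns {0,2} is 48·x² + 72·xy − 216·y² = 24·(2·x − 3·y)(x + 3·y), vanishing at (x:y) = (3:2) and (3:-1).
M₁ = 3·S₀ + 2·S₁ = [[0, 0, -36], [0, 0, -36]] = (-36)·[1, 1][0, 0, 1]ᵀ and M₂ = 3·S₀ − S₁ = [[-54, 0, -18], [0, 0, 0]] = (-18)·[1, 0][3, 0, 1]ᵀ, so take a₁ = [1, 1], b₁ = [0, 0, 1], a₂ = [1, 0], b₂ = [3, 0, 1].
Each slice is an integer combination of E₁ = a₁b₁ᵀ and E₂ = a₂b₂ᵀ: S₀ = −4·E₁ − 4·E₂, S₁ = −12·E₁ + 6·E₂, S₂ = 4·E₁ − 6·E₂; reading off coefficients, c₁ = [-4, -12, 4] and c₂ = [-4, 6, -6].
Hence T = [1, 1] ⊗ [0, 0, 1] ⊗ [-4, -12, 4] + [1, 0] ⊗ [3, 0, 1] ⊗ [-4, 6, -6], so rank(T) ≤ 2.
These bounds meet, so rank(T) = 2.

rank(T) = 2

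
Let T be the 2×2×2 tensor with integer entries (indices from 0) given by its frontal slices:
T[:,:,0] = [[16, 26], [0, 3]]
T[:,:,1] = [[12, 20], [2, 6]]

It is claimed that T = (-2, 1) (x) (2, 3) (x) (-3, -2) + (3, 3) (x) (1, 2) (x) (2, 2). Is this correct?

Reconstruct entry (0,0,0) from the claimed factors: Σₗ aₗ[0]bₗ[0]cₗ[0] = (-2)·(2)·(-3) + (3)·(1)·(2) = 18, but T[0,0,0] = 16. The claim is false.

No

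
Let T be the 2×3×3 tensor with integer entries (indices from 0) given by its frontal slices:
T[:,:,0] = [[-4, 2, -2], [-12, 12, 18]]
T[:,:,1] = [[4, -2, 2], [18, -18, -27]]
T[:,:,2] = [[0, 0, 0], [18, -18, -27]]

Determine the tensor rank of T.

2

Lower bound: the mode-1 unfolding of T (rows indexed by i, columns by (j,k) = (0,0), (0,1), (0,2), (1,0), (1,1), (1,2), (2,0), (2,1), (2,2)) is [[-4, 4, 0, 2, -2, 0, -2, 2, 0], [-12, 18, 18, 12, -18, -18, 18, -27, -27]].
There the 2×2 minor on rows i ∈ {0, 1}, columns (j,k) ∈ {(0,0), (0,1)} is det [[-4, 4], [-12, 18]] = -24 ≠ 0, so this unfolding has rank ≥ 2; CP rank is at least every unfolding rank, so rank(T) ≥ 2. (Unfolding ranks only ever bound the CP rank from below — rank(T) can be strictly larger than all of them — so the matching upper bound has to come from an explicit 2-term decomposition.)
Upper bound — finding two terms. Write S_k = T[:,:,k] for the frontal slices: S₀ = [[-4, 2, -2], [-12, 12, 18]], S₁ = [[4, -2, 2], [18, -18, -27]], S₂ = [[0, 0, 0], [18, -18, -27]].
If T = a₁ ⊗ b₁ ⊗ c₁ + a₂ ⊗ b₂ ⊗ c₂ then each S_k = c₁[k]·a₁b₁ᵀ + c₂[k]·a₂b₂ᵀ. S₀ and S₁ are linearly independent, so a₁b₁ᵀ and a₂b₂ᵀ must span the same plane of matrices: they are the rank-1 matrices of the form x·S₀ + y·S₁.
The 2×2 minor of x·S₀ + y·S₁ on rows {0,1}, columns {0,1} is −24·x² + 60·xy − 36·y² = (-12)·(2·x − 3·y)(x − y), vanishing at (x:y) = (3:2) and (1:1).
M₁ = 3·S₀ + 2·S₁ = [[-4, 2, -2], [0, 0, 0]] = (-2)·(1, 0)(2, -1, 1)ᵀ and M₂ = S₀ + S₁ = [[0, 0, 0], [6, -6, -9]] = 3·(0, 1)(2, -2, -3)ᵀ, so take a₁ = (1, 0), b₁ = (2, -1, 1), a₂ = (0, 1), b₂ = (2, -2, -3).
Each slice is an integer combination of E₁ = a₁b₁ᵀ and E₂ = a₂b₂ᵀ: S₀ = −2·E₁ − 6·E₂, S₁ = 2·E₁ + 9·E₂, S₂ = 9·E₂; reading off coefficients, c₁ = (-2, 2, 0) and c₂ = (-6, 9, 9).
Hence T = (1, 0) ⊗ (2, -1, 1) ⊗ (-2, 2, 0) + (0, 1) ⊗ (2, -2, -3) ⊗ (-6, 9, 9), so rank(T) ≤ 2.
These bounds meet, so rank(T) = 2.
Check entry T[1,0,1] = 18: (0)·(2)·(2) + (1)·(2)·(9) = 18.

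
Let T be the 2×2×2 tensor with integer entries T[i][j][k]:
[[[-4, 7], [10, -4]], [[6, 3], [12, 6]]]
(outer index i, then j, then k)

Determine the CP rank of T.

2

Lower bound: in the mode-1 unfolding of T (rows indexed by i, columns by (j,k)) the 2×2 minor on rows i ∈ {0, 1}, columns (j,k) ∈ {(0,0), (0,1)} is det [[-4, 7], [6, 3]] = -54 ≠ 0, so that unfolding has rank ≥ 2 and hence rank(T) ≥ 2 (CP rank is at least every unfolding rank, though it can be larger).
Upper bound: with S_k = T[:,:,k], the two rank-1 terms a₁b₁ᵀ, a₂b₂ᵀ are the rank-1 members of the pencil x·S₀ + y·S₁.
det(x·S₀ + y·S₁) is −108·x² + 54·xy + 54·y² = (-54)·(x − y)(2·x + y), vanishing at (x:y) = (1:1) and (1:-2).
M₁ = S₀ + S₁ = [[3, 6], [9, 18]] = 3·[1, 3][1, 2]ᵀ and M₂ = S₀ − 2·S₁ = [[-18, 18], [0, 0]] = (-18)·[1, 0][1, -1]ᵀ, so take a₁ = [1, 3], b₁ = [1, 2], a₂ = [1, 0], b₂ = [1, -1].
Each slice is an integer combination of E₁ = a₁b₁ᵀ and E₂ = a₂b₂ᵀ: S₀ = 2·E₁ − 6·E₂, S₁ = E₁ + 6·E₂; reading off coefficients, c₁ = [2, 1] and c₂ = [-6, 6].
Hence T = [1, 3] ⊗ [1, 2] ⊗ [2, 1] + [1, 0] ⊗ [1, -1] ⊗ [-6, 6], so rank(T) ≤ 2.
These bounds meet, so rank(T) = 2.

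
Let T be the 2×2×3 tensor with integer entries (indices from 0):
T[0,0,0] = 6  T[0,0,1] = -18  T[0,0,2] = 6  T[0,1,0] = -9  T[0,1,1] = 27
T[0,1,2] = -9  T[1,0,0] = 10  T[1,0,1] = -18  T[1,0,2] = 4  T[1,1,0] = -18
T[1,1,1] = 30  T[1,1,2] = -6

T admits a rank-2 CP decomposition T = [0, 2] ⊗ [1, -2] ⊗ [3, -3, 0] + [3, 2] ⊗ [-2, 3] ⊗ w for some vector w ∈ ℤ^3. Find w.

Subtract the known terms from T to get the rank-1 residual R = [3, 2] ⊗ [-2, 3] ⊗ w, so R[i,j,k] = a[i]·b[j]·w[k]. Pick indices with nonzero a[0]·b[0] = (3)·(-2) = -6. Only the fibre through (0,0,·) is needed: R[0,0,:] = T[0,0,:] − Σₗ aₗ[0]bₗ[0]cₗ = [6, -18, 6] − (0)·(1)·[3, -3, 0] = [6, -18, 6]. Then w[k] = R[0,0,k] / -6 for each k, giving w = [6, -18, 6] / -6 = [-1, 3, -1].

w = [-1, 3, -1]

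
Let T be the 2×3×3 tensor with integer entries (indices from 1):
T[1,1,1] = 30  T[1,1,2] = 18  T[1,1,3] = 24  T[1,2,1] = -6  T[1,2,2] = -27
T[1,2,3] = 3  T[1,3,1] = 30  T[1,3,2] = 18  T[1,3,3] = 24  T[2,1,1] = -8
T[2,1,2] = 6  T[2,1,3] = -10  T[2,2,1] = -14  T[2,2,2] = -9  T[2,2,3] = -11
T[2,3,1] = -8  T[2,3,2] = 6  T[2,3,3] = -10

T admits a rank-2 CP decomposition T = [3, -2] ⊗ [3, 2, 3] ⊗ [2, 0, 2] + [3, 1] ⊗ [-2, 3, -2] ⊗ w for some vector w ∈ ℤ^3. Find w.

Subtract the known terms from T to get the rank-1 residual R = [3, 1] ⊗ [-2, 3, -2] ⊗ w, so R[i,j,k] = a[i]·b[j]·w[k]. Pick indices with nonzero a[1]·b[1] = (3)·(-2) = -6. Only the fibre through (1,1,·) is needed: R[1,1,:] = T[1,1,:] − Σₗ aₗ[1]bₗ[1]cₗ = [30, 18, 24] − (3)·(3)·[2, 0, 2] = [12, 18, 6]. Then w[k] = R[1,1,k] / -6 for each k, giving w = [12, 18, 6] / -6 = [-2, -3, -1].

w = [-2, -3, -1]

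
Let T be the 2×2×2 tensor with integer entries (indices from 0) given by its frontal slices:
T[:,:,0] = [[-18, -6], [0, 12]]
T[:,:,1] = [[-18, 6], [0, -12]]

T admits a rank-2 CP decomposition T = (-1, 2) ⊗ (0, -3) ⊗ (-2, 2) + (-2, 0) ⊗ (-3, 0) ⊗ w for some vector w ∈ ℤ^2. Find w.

w = (-3, -3)

Subtract the known terms from T to get the rank-1 residual R = (-2, 0) ⊗ (-3, 0) ⊗ w, so R[i,j,k] = a[i]·b[j]·w[k]. Pick indices with nonzero a[0]·b[0] = (-2)·(-3) = 6. Only the fibre through (0,0,·) is needed: R[0,0,:] = T[0,0,:] − Σₗ aₗ[0]bₗ[0]cₗ = [-18, -18] − (-1)·(0)·(-2, 2) = [-18, -18]. Then w[k] = R[0,0,k] / 6 for each k, giving w = [-18, -18] / 6 = (-3, -3).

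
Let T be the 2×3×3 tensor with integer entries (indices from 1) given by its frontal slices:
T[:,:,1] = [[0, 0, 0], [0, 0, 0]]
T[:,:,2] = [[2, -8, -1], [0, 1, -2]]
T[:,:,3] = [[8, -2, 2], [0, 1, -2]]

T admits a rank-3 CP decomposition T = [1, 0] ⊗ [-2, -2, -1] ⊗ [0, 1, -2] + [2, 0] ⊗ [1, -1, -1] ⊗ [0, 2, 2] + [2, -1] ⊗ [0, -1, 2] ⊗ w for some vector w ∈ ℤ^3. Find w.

w = [0, 1, 1]

Subtract the known terms from T to get the rank-1 residual R = [2, -1] ⊗ [0, -1, 2] ⊗ w, so R[i,j,k] = a[i]·b[j]·w[k]. Pick indices with nonzero a[1]·b[2] = (2)·(-1) = -2. Only the fibre through (1,2,·) is needed: R[1,2,:] = T[1,2,:] − Σₗ aₗ[1]bₗ[2]cₗ = [0, -8, -2] − (1)·(-2)·[0, 1, -2] − (2)·(-1)·[0, 2, 2] = [0, -2, -2]. Then w[k] = R[1,2,k] / -2 for each k, giving w = [0, -2, -2] / -2 = [0, 1, 1].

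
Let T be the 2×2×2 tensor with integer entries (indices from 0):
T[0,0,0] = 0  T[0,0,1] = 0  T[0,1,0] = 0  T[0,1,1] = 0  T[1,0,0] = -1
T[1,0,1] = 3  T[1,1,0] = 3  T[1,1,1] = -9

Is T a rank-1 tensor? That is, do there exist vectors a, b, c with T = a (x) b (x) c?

Yes

If T = a (x) b (x) c then every fibre of T is a multiple of the corresponding factor, so read the factors off the fibres through the nonzero entry T[1,0,0] = -1.
The mode-1 fibre T[:,0,0] = [0, -1] gives a = [0, 1] (primitive direction); the mode-2 fibre T[1,:,0] = [-1, 3] gives b = [1, -3]; then c[k] = T[1,0,k] / (a[1]·b[0]) = [-1, 3] / 1 = [-1, 3].
Expanding [0, 1] (x) [1, -3] (x) [-1, 3] reproduces all 8 entries of T, so T = [0, 1] (x) [1, -3] (x) [-1, 3] and rank(T) ≤ 1.
Equivalently every frontal slice T[:,:,k] is c[k] times the rank-1 matrix [0, 1] (x) [1, -3]. So T has rank 1 (it is nonzero).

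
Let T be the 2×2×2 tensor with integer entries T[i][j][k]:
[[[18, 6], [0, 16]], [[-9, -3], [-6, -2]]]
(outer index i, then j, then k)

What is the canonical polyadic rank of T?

Lower bound: the mode-3 unfolding of T (rows indexed by k, columns by (i,j) = (0,0), (0,1), (1,0), (1,1)) is [[18, 0, -9, -6], [6, 16, -3, -2]].
There the 2×2 minor on rows k ∈ {0, 1}, columns (i,j) ∈ {(0,0), (0,1)} is det [[18, 0], [6, 16]] = 288 ≠ 0, so this unfolding has rank ≥ 2; CP rank is at least every unfolding rank, so rank(T) ≥ 2. (Unfolding ranks only ever bound the CP rank from below — rank(T) can be strictly larger than all of them — so the matching upper bound has to come from an explicit 2-term decomposition.)
Upper bound — finding two terms. Write S_k = T[:,:,k] for the frontal slices: S₀ = [[18, 0], [-9, -6]], S₁ = [[6, 16], [-3, -2]].
If T = a₁ (x) b₁ (x) c₁ + a₂ (x) b₂ (x) c₂ then each S_k = c₁[k]·a₁b₁ᵀ + c₂[k]·a₂b₂ᵀ. S₀ and S₁ are linearly independent, so a₁b₁ᵀ and a₂b₂ᵀ must span the same plane of matrices: they are the rank-1 matrices of the form x·S₀ + y·S₁.
det(x·S₀ + y·S₁) is −108·x² + 72·xy + 36·y² = (-36)·(x − y)(3·x + y), vanishing at (x:y) = (1:1) and (1:-3).
M₁ = S₀ + S₁ = [[24, 16], [-12, -8]] = 4·[2, -1][3, 2]ᵀ and M₂ = S₀ − 3·S₁ = [[0, -48], [0, 0]] = (-48)·[1, 0][0, 1]ᵀ, so take a₁ = [2, -1], b₁ = [3, 2], a₂ = [1, 0], b₂ = [0, 1].
Each slice is an integer combination of E₁ = a₁b₁ᵀ and E₂ = a₂b₂ᵀ: S₀ = 3·E₁ − 12·E₂, S₁ = E₁ + 12·E₂; reading off coefficients, c₁ = [3, 1] and c₂ = [-12, 12].
Hence T = [2, -1] (x) [3, 2] (x) [3, 1] + [1, 0] (x) [0, 1] (x) [-12, 12], so rank(T) ≤ 2.
These bounds meet, so rank(T) = 2.
Check entry T[0,1,0] = 0: (2)·(2)·(3) + (1)·(1)·(-12) = 0.

2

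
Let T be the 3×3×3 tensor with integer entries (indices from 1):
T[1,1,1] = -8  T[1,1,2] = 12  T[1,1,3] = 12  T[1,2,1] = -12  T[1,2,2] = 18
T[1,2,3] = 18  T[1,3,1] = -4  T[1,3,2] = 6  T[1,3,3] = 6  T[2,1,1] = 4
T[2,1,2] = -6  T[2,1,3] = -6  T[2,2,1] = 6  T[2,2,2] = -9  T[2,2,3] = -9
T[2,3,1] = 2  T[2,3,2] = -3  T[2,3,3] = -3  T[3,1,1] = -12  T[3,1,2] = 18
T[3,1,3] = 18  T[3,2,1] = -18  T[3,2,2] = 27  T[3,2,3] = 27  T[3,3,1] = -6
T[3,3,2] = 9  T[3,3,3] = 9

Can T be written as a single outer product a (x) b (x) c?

If T = a (x) b (x) c then every fibre of T is a multiple of the corresponding factor, so read the factors off the fibres through the nonzero entry T[1,1,1] = -8.
The mode-1 fibre T[:,1,1] = [-8, 4, -12] gives a = [2, -1, 3] (primitive direction); the mode-2 fibre T[1,:,1] = [-8, -12, -4] gives b = [2, 3, 1]; then c[k] = T[1,1,k] / (a[1]·b[1]) = [-8, 12, 12] / 4 = [-2, 3, 3].
Expanding [2, -1, 3] (x) [2, 3, 1] (x) [-2, 3, 3] reproduces all 27 entries of T, so T = [2, -1, 3] (x) [2, 3, 1] (x) [-2, 3, 3] and rank(T) ≤ 1.
Equivalently every frontal slice T[:,:,k] is c[k] times the rank-1 matrix [2, -1, 3] (x) [2, 3, 1]. So T has rank 1 (it is nonzero).

Yes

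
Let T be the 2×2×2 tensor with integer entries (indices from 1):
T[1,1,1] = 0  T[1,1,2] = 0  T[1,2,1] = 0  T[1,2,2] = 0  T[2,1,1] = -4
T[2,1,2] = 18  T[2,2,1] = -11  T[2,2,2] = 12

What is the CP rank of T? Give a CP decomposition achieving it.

Lower bound: the mode-2 unfolding of T (rows indexed by j, columns by (i,k) = (1,1), (1,2), (2,1), (2,2)) is [[0, 0, -4, 18], [0, 0, -11, 12]].
There the 2×2 minor on rows j ∈ {1, 2}, columns (i,k) ∈ {(2,1), (2,2)} is det [[-4, 18], [-11, 12]] = 150 ≠ 0, so this unfolding has rank ≥ 2; CP rank is at least every unfolding rank, so rank(T) ≥ 2. (Flattening ranks never certify an upper bound on CP rank; for that we must actually write T with 2 rank-1 terms.)
Upper bound — finding two terms. Every mode-1 slice of T is a multiple of one matrix: T[i,:,:] = a[i]·M with a = [0, 1] and M = [[-4, 18], [-11, 12]] (rows indexed by j, columns by k). So it suffices to write M as a sum of two rank-1 matrices.
Splitting M by its rows (j = 1, 2), M = [1, 0][-4, 18]ᵀ + [0, 1][-11, 12]ᵀ.
Hence T = [0, 1] ⊗ [1, 0] ⊗ [-4, 18] + [0, 1] ⊗ [0, 1] ⊗ [-11, 12], so rank(T) ≤ 2.
These bounds meet, so rank(T) = 2.

rank(T) = 2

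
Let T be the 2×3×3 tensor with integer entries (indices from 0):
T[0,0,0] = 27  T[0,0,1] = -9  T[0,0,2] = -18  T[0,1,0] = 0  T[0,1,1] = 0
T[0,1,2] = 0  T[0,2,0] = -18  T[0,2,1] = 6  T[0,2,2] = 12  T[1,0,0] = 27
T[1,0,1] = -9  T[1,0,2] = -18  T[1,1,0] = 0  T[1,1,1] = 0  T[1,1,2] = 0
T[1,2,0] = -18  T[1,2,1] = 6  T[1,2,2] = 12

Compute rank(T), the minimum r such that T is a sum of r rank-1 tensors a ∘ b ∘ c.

Lower bound: T ≠ 0 (e.g. T[0,0,0] = 27), so rank(T) ≥ 1.
Upper bound: the mode-1 fibre T[:,0,0] = [27, 27] gives a = [1, 1] (primitive direction); the mode-2 fibre T[0,:,0] = [27, 0, -18] gives b = [3, 0, -2]; then c[k] = T[0,0,k] / (a[0]·b[0]) = [27, -9, -18] / 3 = [9, -3, -6].
Expanding [1, 1] ∘ [3, 0, -2] ∘ [9, -3, -6] reproduces all 18 entries of T, so T = [1, 1] ∘ [3, 0, -2] ∘ [9, -3, -6] and rank(T) ≤ 1.
These bounds meet, so rank(T) = 1.

1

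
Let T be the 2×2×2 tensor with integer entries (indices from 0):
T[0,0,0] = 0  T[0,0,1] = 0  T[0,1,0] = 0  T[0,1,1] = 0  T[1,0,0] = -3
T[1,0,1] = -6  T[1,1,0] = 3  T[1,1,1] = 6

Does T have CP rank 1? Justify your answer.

Yes

If T = a ⊗ b ⊗ c then every fibre of T is a multiple of the corresponding factor, so read the factors off the fibres through the nonzero entry T[1,0,0] = -3.
The mode-1 fibre T[:,0,0] = [0, -3] gives a = (0, 1) (primitive direction); the mode-2 fibre T[1,:,0] = [-3, 3] gives b = (1, -1); then c[k] = T[1,0,k] / (a[1]·b[0]) = [-3, -6] / 1 = (-3, -6).
Expanding (0, 1) ⊗ (1, -1) ⊗ (-3, -6) reproduces all 8 entries of T, so T = (0, 1) ⊗ (1, -1) ⊗ (-3, -6) and rank(T) ≤ 1.
Equivalently every frontal slice T[:,:,k] is c[k] times the rank-1 matrix (0, 1) ⊗ (1, -1). So T has rank 1 (it is nonzero).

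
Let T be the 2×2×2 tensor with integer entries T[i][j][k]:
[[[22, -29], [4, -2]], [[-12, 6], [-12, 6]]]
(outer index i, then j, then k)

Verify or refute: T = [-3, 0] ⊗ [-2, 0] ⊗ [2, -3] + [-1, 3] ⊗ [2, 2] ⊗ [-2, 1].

No

Reconstruct entry (0,0,0) from the claimed factors: Σₗ aₗ[0]bₗ[0]cₗ[0] = (-3)·(-2)·(2) + (-1)·(2)·(-2) = 16, but T[0,0,0] = 22. The claim is false.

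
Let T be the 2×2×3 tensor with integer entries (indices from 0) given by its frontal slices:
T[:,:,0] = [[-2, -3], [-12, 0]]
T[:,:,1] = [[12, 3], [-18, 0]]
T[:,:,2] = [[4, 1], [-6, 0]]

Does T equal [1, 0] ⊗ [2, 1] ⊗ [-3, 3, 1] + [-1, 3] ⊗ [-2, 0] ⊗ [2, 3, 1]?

Reconstruct entrywise from the claimed factors. For example, T[1,1,2] = 0 and Σₗ aₗ[1]bₗ[1]cₗ[2] = (0)·(1)·(1) + (3)·(0)·(1) = 0; checking all 12 entries, every one matches. The claim holds.

Yes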